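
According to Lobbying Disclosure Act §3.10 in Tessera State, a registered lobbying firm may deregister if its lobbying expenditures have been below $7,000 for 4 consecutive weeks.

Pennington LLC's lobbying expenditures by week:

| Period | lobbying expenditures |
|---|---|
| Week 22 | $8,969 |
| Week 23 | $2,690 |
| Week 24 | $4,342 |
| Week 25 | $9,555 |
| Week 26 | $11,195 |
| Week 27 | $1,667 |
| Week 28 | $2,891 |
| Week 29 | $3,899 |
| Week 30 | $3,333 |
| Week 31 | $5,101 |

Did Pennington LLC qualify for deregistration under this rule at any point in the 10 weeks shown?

Weeks below $7,000: Week 23, Week 24, Week 27, Week 28, Week 29, Week 30, Week 31.
Longest run of consecutive weeks below the threshold: 5.
5 ≥ 4, so Pennington LLC became eligible.

Yes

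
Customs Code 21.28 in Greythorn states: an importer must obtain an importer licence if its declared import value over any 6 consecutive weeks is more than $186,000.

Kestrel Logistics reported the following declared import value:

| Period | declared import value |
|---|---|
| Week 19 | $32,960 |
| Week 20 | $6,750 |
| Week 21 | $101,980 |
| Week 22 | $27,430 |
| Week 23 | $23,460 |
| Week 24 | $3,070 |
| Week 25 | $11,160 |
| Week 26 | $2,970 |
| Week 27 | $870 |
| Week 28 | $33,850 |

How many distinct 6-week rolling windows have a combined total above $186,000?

Week 19–Week 24: $32,960 + $6,750 + $101,980 + $27,430 + $23,460 + $3,070 = $195,650 (over)
Week 20–Week 25: $6,750 + $101,980 + $27,430 + $23,460 + $3,070 + $11,160 = $173,850 (under)
Week 21–Week 26: $101,980 + $27,430 + $23,460 + $3,070 + $11,160 + $2,970 = $170,070 (under)
Week 22–Week 27: $27,430 + $23,460 + $3,070 + $11,160 + $2,970 + $870 = $68,960 (under)
Week 23–Week 28: $23,460 + $3,070 + $11,160 + $2,970 + $870 + $33,850 = $75,380 (under)
1 window exceeds the threshold.

1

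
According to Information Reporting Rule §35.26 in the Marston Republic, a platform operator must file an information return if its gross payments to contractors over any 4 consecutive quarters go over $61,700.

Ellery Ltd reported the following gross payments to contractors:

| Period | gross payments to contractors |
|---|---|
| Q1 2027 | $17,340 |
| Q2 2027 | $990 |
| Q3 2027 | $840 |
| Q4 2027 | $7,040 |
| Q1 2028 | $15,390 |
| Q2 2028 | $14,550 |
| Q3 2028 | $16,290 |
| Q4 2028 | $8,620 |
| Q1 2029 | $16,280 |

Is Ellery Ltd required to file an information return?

No

Q1 2027–Q4 2027: $17,340 + $990 + $840 + $7,040 = $26,210 (under)
Q2 2027–Q1 2028: $990 + $840 + $7,040 + $15,390 = $24,260 (under)
Q3 2027–Q2 2028: $840 + $7,040 + $15,390 + $14,550 = $37,820 (under)
Q4 2027–Q3 2028: $7,040 + $15,390 + $14,550 + $16,290 = $53,270 (under)
Q1 2028–Q4 2028: $15,390 + $14,550 + $16,290 + $8,620 = $54,850 (under)
Q2 2028–Q1 2029: $14,550 + $16,290 + $8,620 + $16,280 = $55,740 (under)
No window exceeds $61,700.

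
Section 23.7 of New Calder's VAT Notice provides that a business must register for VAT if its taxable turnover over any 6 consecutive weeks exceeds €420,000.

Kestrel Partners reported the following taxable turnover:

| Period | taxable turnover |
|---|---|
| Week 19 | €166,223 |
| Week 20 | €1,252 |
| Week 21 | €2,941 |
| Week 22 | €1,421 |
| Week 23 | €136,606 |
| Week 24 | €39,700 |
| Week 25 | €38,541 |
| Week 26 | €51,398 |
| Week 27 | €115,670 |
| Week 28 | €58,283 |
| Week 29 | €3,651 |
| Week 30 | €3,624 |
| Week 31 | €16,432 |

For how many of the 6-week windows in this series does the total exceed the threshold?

1

Week 19–Week 24: €166,223 + €1,252 + €2,941 + €1,421 + €136,606 + €39,700 = €348,143 (under)
Week 20–Week 25: €1,252 + €2,941 + €1,421 + €136,606 + €39,700 + €38,541 = €220,461 (under)
Week 21–Week 26: €2,941 + €1,421 + €136,606 + €39,700 + €38,541 + €51,398 = €270,607 (under)
Week 22–Week 27: €1,421 + €136,606 + €39,700 + €38,541 + €51,398 + €115,670 = €383,336 (under)
Week 23–Week 28: €136,606 + €39,700 + €38,541 + €51,398 + €115,670 + €58,283 = €440,198 (over)
Week 24–Week 29: €39,700 + €38,541 + €51,398 + €115,670 + €58,283 + €3,651 = €307,243 (under)
Week 25–Week 30: €38,541 + €51,398 + €115,670 + €58,283 + €3,651 + €3,624 = €271,167 (under)
Week 26–Week 31: €51,398 + €115,670 + €58,283 + €3,651 + €3,624 + €16,432 = €249,058 (under)
1 window exceeds the threshold.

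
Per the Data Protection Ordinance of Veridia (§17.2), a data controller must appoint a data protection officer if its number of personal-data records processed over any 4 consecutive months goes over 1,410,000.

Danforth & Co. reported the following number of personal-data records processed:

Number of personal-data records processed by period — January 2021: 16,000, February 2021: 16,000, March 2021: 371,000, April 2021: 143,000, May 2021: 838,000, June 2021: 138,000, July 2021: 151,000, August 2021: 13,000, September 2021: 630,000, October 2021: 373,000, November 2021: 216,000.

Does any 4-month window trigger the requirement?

Yes

January 2021–April 2021: 16,000 + 16,000 + 371,000 + 143,000 = 546,000 (under)
February 2021–May 2021: 16,000 + 371,000 + 143,000 + 838,000 = 1,368,000 (under)
March 2021–June 2021: 371,000 + 143,000 + 838,000 + 138,000 = 1,490,000 (over)
April 2021–July 2021: 143,000 + 838,000 + 138,000 + 151,000 = 1,270,000 (under)
May 2021–August 2021: 838,000 + 138,000 + 151,000 + 13,000 = 1,140,000 (under)
June 2021–September 2021: 138,000 + 151,000 + 13,000 + 630,000 = 932,000 (under)
July 2021–October 2021: 151,000 + 13,000 + 630,000 + 373,000 = 1,167,000 (under)
August 2021–November 2021: 13,000 + 630,000 + 373,000 + 216,000 = 1,232,000 (under)
At least one window exceeds 1,410,000.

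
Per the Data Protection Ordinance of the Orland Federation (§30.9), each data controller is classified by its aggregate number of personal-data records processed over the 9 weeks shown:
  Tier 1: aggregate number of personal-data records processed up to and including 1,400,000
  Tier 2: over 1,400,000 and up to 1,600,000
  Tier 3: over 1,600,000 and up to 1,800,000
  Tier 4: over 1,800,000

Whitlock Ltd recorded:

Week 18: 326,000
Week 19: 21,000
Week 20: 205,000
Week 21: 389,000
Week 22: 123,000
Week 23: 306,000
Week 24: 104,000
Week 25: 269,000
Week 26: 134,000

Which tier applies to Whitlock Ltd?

Aggregate number of personal-data records processed: 326,000 + 21,000 + 205,000 + 389,000 + 123,000 + 306,000 + 104,000 + 269,000 + 134,000 = 1,877,000.
1,877,000 > 1,800,000, so Tier 4 applies.

Tier 4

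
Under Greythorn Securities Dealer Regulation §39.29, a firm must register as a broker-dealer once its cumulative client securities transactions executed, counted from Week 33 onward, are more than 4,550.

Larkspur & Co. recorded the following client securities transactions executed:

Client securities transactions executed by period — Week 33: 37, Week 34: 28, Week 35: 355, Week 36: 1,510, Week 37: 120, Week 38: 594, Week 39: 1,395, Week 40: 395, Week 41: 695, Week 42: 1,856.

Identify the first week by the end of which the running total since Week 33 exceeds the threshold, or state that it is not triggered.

Through Week 33: 37
Through Week 34: 65
Through Week 35: 420
Through Week 36: 1,930
Through Week 37: 2,050
Through Week 38: 2,644
Through Week 39: 4,039
Through Week 40: 4,434
Through Week 41: 5,129 ← exceeds threshold

Week 41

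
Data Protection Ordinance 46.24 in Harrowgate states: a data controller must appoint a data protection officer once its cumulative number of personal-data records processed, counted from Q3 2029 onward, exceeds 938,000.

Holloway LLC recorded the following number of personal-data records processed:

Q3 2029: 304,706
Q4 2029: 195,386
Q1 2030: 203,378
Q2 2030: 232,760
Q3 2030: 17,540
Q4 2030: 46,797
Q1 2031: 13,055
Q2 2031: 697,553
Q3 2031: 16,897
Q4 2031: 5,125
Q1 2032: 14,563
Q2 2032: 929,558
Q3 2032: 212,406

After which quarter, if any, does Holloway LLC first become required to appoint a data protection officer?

Q3 2030

Through Q3 2029: 304,706
Through Q4 2029: 500,092
Through Q1 2030: 703,470
Through Q2 2030: 936,230
Through Q3 2030: 953,770 ← exceeds threshold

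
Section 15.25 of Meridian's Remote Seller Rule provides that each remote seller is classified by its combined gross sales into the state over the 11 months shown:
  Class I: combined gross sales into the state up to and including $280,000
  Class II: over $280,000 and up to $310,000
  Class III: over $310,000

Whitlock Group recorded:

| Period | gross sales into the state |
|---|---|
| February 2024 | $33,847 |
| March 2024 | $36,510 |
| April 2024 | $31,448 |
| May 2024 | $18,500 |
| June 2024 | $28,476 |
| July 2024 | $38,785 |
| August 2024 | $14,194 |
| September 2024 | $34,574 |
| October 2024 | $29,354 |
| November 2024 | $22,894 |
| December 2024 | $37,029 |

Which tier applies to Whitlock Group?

Class III

Combined gross sales into the state: $33,847 + $36,510 + $31,448 + $18,500 + $28,476 + $38,785 + $14,194 + $34,574 + $29,354 + $22,894 + $37,029 = $325,611.
$325,611 > $310,000, so Class III applies.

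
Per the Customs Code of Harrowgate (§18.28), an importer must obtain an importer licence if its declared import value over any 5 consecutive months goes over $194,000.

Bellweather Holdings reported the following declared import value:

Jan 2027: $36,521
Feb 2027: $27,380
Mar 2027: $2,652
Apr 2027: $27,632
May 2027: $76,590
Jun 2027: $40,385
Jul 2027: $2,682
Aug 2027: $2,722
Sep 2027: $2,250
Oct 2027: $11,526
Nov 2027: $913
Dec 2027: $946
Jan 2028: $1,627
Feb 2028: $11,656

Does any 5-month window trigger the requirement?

No

Jan 2027–May 2027: $36,521 + $27,380 + $2,652 + $27,632 + $76,590 = $170,775 (under)
Feb 2027–Jun 2027: $27,380 + $2,652 + $27,632 + $76,590 + $40,385 = $174,639 (under)
Mar 2027–Jul 2027: $2,652 + $27,632 + $76,590 + $40,385 + $2,682 = $149,941 (under)
Apr 2027–Aug 2027: $27,632 + $76,590 + $40,385 + $2,682 + $2,722 = $150,011 (under)
May 2027–Sep 2027: $76,590 + $40,385 + $2,682 + $2,722 + $2,250 = $124,629 (under)
Jun 2027–Oct 2027: $40,385 + $2,682 + $2,722 + $2,250 + $11,526 = $59,565 (under)
Jul 2027–Nov 2027: $2,682 + $2,722 + $2,250 + $11,526 + $913 = $20,093 (under)
Aug 2027–Dec 2027: $2,722 + $2,250 + $11,526 + $913 + $946 = $18,357 (under)
Sep 2027–Jan 2028: $2,250 + $11,526 + $913 + $946 + $1,627 = $17,262 (under)
Oct 2027–Feb 2028: $11,526 + $913 + $946 + $1,627 + $11,656 = $26,668 (under)
No window exceeds $194,000.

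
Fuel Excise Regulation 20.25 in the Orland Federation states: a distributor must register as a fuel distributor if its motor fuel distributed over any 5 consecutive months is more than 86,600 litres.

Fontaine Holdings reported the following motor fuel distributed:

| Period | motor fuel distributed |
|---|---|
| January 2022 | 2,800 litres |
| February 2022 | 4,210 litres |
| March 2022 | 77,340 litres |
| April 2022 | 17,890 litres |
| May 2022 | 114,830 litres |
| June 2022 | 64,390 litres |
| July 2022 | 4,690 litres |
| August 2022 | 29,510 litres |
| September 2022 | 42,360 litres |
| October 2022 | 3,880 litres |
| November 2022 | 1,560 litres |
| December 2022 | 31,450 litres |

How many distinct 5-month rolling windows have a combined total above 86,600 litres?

7

January 2022–May 2022: 2,800 litres + 4,210 litres + 77,340 litres + 17,890 litres + 114,830 litres = 217,070 litres (over)
February 2022–June 2022: 4,210 litres + 77,340 litres + 17,890 litres + 114,830 litres + 64,390 litres = 278,660 litres (over)
March 2022–July 2022: 77,340 litres + 17,890 litres + 114,830 litres + 64,390 litres + 4,690 litres = 279,140 litres (over)
April 2022–August 2022: 17,890 litres + 114,830 litres + 64,390 litres + 4,690 litres + 29,510 litres = 231,310 litres (over)
May 2022–September 2022: 114,830 litres + 64,390 litres + 4,690 litres + 29,510 litres + 42,360 litres = 255,780 litres (over)
June 2022–October 2022: 64,390 litres + 4,690 litres + 29,510 litres + 42,360 litres + 3,880 litres = 144,830 litres (over)
July 2022–November 2022: 4,690 litres + 29,510 litres + 42,360 litres + 3,880 litres + 1,560 litres = 82,000 litres (under)
August 2022–December 2022: 29,510 litres + 42,360 litres + 3,880 litres + 1,560 litres + 31,450 litres = 108,760 litres (over)
7 windows exceed the threshold.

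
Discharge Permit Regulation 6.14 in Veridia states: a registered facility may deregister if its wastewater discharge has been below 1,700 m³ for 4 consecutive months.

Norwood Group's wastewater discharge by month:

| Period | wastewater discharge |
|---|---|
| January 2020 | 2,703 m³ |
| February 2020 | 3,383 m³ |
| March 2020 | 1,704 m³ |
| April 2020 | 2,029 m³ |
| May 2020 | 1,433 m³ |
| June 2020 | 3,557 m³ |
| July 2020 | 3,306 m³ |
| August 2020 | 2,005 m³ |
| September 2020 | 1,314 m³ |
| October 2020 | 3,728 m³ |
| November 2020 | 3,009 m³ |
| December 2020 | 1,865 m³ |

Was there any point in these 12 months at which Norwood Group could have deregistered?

No

Months below 1,700 m³: May 2020, September 2020.
Longest run of consecutive months below the threshold: 1.
1 < 4, so Norwood Group never became eligible.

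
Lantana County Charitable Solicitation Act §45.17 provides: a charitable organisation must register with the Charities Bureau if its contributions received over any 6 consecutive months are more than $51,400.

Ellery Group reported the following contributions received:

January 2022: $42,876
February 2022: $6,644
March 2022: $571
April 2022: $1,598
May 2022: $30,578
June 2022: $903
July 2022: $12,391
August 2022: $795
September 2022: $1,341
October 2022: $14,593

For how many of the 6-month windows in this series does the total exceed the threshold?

January 2022–June 2022: $42,876 + $6,644 + $571 + $1,598 + $30,578 + $903 = $83,170 (over)
February 2022–July 2022: $6,644 + $571 + $1,598 + $30,578 + $903 + $12,391 = $52,685 (over)
March 2022–August 2022: $571 + $1,598 + $30,578 + $903 + $12,391 + $795 = $46,836 (under)
April 2022–September 2022: $1,598 + $30,578 + $903 + $12,391 + $795 + $1,341 = $47,606 (under)
May 2022–October 2022: $30,578 + $903 + $12,391 + $795 + $1,341 + $14,593 = $60,601 (over)
3 windows exceed the threshold.

3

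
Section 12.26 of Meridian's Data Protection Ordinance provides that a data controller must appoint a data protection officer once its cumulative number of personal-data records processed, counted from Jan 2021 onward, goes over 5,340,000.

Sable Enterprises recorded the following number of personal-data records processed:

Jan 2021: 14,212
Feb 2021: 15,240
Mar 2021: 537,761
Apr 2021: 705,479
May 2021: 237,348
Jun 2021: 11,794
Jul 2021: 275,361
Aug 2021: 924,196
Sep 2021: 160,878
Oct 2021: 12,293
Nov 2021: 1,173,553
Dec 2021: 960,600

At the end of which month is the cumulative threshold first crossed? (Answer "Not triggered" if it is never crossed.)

Not triggered

Through Jan 2021: 14,212
Through Feb 2021: 29,452
Through Mar 2021: 567,213
Through Apr 2021: 1,272,692
Through May 2021: 1,510,040
Through Jun 2021: 1,521,834
Through Jul 2021: 1,797,195
Through Aug 2021: 2,721,391
Through Sep 2021: 2,882,269
Through Oct 2021: 2,894,562
Through Nov 2021: 4,068,115
Through Dec 2021: 5,028,715
Final cumulative total 5,028,715 ≤ 5,340,000; the threshold is never exceeded.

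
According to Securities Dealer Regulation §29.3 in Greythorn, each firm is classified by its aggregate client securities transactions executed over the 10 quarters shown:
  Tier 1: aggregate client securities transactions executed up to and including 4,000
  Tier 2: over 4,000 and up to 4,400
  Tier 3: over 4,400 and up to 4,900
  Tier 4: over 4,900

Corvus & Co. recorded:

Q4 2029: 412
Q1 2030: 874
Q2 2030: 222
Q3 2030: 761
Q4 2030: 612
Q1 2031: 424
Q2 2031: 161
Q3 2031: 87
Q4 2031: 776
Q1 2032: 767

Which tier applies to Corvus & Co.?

Tier 4

Aggregate client securities transactions executed: 412 + 874 + 222 + 761 + 612 + 424 + 161 + 87 + 776 + 767 = 5,096.
5,096 > 4,900, so Tier 4 applies.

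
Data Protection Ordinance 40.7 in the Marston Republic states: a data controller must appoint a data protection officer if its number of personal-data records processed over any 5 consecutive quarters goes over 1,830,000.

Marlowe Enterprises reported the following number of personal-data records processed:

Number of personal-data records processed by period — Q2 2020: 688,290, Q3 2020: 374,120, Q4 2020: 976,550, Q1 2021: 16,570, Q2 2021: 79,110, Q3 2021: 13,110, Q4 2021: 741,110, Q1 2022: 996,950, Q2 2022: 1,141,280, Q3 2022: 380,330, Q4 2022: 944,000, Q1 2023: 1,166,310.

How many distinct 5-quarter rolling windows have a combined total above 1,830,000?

6

Q2 2020–Q2 2021: 688,290 + 374,120 + 976,550 + 16,570 + 79,110 = 2,134,640 (over)
Q3 2020–Q3 2021: 374,120 + 976,550 + 16,570 + 79,110 + 13,110 = 1,459,460 (under)
Q4 2020–Q4 2021: 976,550 + 16,570 + 79,110 + 13,110 + 741,110 = 1,826,450 (under)
Q1 2021–Q1 2022: 16,570 + 79,110 + 13,110 + 741,110 + 996,950 = 1,846,850 (over)
Q2 2021–Q2 2022: 79,110 + 13,110 + 741,110 + 996,950 + 1,141,280 = 2,971,560 (over)
Q3 2021–Q3 2022: 13,110 + 741,110 + 996,950 + 1,141,280 + 380,330 = 3,272,780 (over)
Q4 2021–Q4 2022: 741,110 + 996,950 + 1,141,280 + 380,330 + 944,000 = 4,203,670 (over)
Q1 2022–Q1 2023: 996,950 + 1,141,280 + 380,330 + 944,000 + 1,166,310 = 4,628,870 (over)
6 windows exceed the threshold.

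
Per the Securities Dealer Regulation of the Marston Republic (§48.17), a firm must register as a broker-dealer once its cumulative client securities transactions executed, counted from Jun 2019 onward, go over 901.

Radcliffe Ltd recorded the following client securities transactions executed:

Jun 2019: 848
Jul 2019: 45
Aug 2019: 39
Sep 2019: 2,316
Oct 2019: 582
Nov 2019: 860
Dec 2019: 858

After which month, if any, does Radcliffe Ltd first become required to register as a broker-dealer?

Through Jun 2019: 848
Through Jul 2019: 893
Through Aug 2019: 932 ← exceeds threshold

Aug 2019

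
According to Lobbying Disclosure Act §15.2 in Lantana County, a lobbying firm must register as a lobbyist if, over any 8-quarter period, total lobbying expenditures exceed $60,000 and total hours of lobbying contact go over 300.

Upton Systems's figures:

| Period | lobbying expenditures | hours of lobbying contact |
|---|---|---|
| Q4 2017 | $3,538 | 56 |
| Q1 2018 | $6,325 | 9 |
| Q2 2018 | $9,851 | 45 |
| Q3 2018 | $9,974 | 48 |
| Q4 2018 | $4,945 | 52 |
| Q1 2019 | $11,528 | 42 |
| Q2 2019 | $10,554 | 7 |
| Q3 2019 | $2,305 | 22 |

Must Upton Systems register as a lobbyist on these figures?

Total lobbying expenditures: $3,538 + $6,325 + $9,851 + $9,974 + $4,945 + $11,528 + $10,554 + $2,305 = $59,020 (≤ $60,000).
Total hours of lobbying contact: 56 + 9 + 45 + 48 + 52 + 42 + 7 + 22 = 281 (≤ 300).
The test is 'and': the rule requires both, and at least one is not exceeded.

No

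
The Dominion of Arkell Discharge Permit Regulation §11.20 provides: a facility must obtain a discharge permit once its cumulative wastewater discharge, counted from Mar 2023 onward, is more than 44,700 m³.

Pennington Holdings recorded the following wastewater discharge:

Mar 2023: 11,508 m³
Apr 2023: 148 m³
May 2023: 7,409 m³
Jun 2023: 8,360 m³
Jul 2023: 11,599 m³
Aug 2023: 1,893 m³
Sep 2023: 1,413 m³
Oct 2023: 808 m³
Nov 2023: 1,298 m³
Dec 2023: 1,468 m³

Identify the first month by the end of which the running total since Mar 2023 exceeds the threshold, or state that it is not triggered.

Through Mar 2023: 11,508 m³
Through Apr 2023: 11,656 m³
Through May 2023: 19,065 m³
Through Jun 2023: 27,425 m³
Through Jul 2023: 39,024 m³
Through Aug 2023: 40,917 m³
Through Sep 2023: 42,330 m³
Through Oct 2023: 43,138 m³
Through Nov 2023: 44,436 m³
Through Dec 2023: 45,904 m³ ← exceeds threshold

Dec 2023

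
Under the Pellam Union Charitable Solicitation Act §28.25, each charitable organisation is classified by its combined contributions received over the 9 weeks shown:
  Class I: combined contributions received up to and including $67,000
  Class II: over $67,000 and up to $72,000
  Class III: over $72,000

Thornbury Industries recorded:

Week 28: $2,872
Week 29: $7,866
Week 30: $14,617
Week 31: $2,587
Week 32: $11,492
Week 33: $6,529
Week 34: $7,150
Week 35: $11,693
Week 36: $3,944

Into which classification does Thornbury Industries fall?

Class II

Combined contributions received: $2,872 + $7,866 + $14,617 + $2,587 + $11,492 + $6,529 + $7,150 + $11,693 + $3,944 = $68,750.
$67,000 < $68,750 ≤ $72,000, so Class II applies.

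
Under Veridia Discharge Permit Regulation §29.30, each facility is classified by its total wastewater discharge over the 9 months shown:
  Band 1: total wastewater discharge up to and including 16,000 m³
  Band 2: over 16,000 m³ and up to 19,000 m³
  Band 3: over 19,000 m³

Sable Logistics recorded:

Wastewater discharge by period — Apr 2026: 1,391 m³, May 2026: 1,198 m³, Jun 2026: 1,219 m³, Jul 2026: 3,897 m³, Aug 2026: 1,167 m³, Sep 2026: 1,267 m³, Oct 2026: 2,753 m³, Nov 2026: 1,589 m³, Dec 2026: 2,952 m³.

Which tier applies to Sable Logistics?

Band 2

Total wastewater discharge: 1,391 m³ + 1,198 m³ + 1,219 m³ + 3,897 m³ + 1,167 m³ + 1,267 m³ + 2,753 m³ + 1,589 m³ + 2,952 m³ = 17,433 m³.
16,000 m³ < 17,433 m³ ≤ 19,000 m³, so Band 2 applies.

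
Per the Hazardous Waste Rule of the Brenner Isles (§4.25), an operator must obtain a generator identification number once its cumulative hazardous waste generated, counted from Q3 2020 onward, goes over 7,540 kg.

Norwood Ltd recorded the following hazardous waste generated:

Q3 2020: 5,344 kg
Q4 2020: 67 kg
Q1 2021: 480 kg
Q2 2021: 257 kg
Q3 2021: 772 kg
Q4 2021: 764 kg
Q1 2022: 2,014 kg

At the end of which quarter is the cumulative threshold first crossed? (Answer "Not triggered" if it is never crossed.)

Through Q3 2020: 5,344 kg
Through Q4 2020: 5,411 kg
Through Q1 2021: 5,891 kg
Through Q2 2021: 6,148 kg
Through Q3 2021: 6,920 kg
Through Q4 2021: 7,684 kg ← exceeds threshold

Q4 2021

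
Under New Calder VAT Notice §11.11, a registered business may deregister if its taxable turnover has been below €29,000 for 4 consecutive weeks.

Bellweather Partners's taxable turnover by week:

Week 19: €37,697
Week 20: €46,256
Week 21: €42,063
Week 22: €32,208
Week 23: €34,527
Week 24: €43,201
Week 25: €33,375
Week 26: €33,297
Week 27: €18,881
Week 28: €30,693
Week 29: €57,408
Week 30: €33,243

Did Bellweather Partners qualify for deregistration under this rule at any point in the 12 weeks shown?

Weeks below €29,000: Week 27.
Longest run of consecutive weeks below the threshold: 1.
1 < 4, so Bellweather Partners never became eligible.

No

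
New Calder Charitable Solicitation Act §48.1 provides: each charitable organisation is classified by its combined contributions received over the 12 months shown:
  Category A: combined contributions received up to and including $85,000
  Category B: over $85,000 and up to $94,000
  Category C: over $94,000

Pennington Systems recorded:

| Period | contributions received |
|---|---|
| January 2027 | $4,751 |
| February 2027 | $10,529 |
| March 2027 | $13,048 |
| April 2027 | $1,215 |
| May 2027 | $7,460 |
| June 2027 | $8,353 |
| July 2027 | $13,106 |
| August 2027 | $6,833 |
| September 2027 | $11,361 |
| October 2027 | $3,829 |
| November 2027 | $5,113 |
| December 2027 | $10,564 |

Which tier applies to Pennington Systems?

Category C

Combined contributions received: $4,751 + $10,529 + $13,048 + $1,215 + $7,460 + $8,353 + $13,106 + $6,833 + $11,361 + $3,829 + $5,113 + $10,564 = $96,162.
$96,162 > $94,000, so Category C applies.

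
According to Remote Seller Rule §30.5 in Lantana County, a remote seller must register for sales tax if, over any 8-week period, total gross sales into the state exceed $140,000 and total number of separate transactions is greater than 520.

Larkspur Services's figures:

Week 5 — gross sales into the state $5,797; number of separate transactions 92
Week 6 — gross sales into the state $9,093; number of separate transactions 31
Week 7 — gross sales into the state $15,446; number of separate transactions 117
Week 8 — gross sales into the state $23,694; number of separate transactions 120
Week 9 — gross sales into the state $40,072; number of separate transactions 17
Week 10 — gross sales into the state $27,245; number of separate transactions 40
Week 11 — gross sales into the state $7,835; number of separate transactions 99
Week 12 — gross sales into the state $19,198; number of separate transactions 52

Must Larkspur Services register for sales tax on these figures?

Yes

Total gross sales into the state: $5,797 + $9,093 + $15,446 + $23,694 + $40,072 + $27,245 + $7,835 + $19,198 = $148,380 (> $140,000).
Total number of separate transactions: 92 + 31 + 117 + 120 + 17 + 40 + 99 + 52 = 568 (> 520).
The test is 'and': both thresholds are exceeded.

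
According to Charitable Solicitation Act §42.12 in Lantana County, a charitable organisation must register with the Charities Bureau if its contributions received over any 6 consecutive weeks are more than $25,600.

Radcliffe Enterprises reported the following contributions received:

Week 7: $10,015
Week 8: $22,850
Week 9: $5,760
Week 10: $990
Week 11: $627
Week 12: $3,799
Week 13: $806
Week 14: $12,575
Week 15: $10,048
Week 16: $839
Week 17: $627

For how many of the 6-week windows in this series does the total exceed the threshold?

5

Week 7–Week 12: $10,015 + $22,850 + $5,760 + $990 + $627 + $3,799 = $44,041 (over)
Week 8–Week 13: $22,850 + $5,760 + $990 + $627 + $3,799 + $806 = $34,832 (over)
Week 9–Week 14: $5,760 + $990 + $627 + $3,799 + $806 + $12,575 = $24,557 (under)
Week 10–Week 15: $990 + $627 + $3,799 + $806 + $12,575 + $10,048 = $28,845 (over)
Week 11–Week 16: $627 + $3,799 + $806 + $12,575 + $10,048 + $839 = $28,694 (over)
Week 12–Week 17: $3,799 + $806 + $12,575 + $10,048 + $839 + $627 = $28,694 (over)
5 windows exceed the threshold.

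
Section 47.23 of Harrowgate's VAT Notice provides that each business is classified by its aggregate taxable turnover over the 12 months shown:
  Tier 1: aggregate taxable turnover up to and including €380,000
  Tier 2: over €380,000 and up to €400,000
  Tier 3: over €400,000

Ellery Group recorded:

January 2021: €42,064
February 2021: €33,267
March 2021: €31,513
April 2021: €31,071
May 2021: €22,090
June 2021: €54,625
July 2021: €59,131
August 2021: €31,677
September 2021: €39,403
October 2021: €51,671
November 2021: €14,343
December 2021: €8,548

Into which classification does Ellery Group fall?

Tier 3

Aggregate taxable turnover: €42,064 + €33,267 + €31,513 + €31,071 + €22,090 + €54,625 + €59,131 + €31,677 + €39,403 + €51,671 + €14,343 + €8,548 = €419,403.
€419,403 > €400,000, so Tier 3 applies.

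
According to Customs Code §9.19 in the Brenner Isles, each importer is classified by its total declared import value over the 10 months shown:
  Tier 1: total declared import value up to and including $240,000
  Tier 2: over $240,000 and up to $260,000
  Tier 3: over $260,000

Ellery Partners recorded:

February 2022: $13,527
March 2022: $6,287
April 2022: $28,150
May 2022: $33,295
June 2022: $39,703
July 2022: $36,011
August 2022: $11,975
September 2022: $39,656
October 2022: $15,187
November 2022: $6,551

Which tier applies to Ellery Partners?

Total declared import value: $13,527 + $6,287 + $28,150 + $33,295 + $39,703 + $36,011 + $11,975 + $39,656 + $15,187 + $6,551 = $230,342.
$230,342 ≤ $240,000, so Tier 1 applies.

Tier 1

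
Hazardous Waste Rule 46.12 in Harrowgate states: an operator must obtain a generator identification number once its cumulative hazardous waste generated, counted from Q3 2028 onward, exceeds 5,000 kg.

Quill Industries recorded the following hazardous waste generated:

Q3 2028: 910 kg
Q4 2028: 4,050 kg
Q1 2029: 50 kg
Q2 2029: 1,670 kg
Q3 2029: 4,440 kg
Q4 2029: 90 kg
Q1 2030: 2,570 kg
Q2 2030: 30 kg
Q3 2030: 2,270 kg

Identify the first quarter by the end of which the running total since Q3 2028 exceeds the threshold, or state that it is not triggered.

Through Q3 2028: 910 kg
Through Q4 2028: 4,960 kg
Through Q1 2029: 5,010 kg ← exceeds threshold

Q1 2029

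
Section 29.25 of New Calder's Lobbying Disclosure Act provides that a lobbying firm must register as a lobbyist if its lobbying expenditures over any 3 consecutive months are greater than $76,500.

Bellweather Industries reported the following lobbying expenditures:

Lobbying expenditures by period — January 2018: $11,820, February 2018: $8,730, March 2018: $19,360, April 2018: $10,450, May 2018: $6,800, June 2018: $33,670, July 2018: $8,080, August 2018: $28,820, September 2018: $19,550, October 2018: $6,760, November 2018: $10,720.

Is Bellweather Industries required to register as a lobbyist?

January 2018–March 2018: $11,820 + $8,730 + $19,360 = $39,910 (under)
February 2018–April 2018: $8,730 + $19,360 + $10,450 = $38,540 (under)
March 2018–May 2018: $19,360 + $10,450 + $6,800 = $36,610 (under)
April 2018–June 2018: $10,450 + $6,800 + $33,670 = $50,920 (under)
May 2018–July 2018: $6,800 + $33,670 + $8,080 = $48,550 (under)
June 2018–August 2018: $33,670 + $8,080 + $28,820 = $70,570 (under)
July 2018–September 2018: $8,080 + $28,820 + $19,550 = $56,450 (under)
August 2018–October 2018: $28,820 + $19,550 + $6,760 = $55,130 (under)
September 2018–November 2018: $19,550 + $6,760 + $10,720 = $37,030 (under)
No window exceeds $76,500.

No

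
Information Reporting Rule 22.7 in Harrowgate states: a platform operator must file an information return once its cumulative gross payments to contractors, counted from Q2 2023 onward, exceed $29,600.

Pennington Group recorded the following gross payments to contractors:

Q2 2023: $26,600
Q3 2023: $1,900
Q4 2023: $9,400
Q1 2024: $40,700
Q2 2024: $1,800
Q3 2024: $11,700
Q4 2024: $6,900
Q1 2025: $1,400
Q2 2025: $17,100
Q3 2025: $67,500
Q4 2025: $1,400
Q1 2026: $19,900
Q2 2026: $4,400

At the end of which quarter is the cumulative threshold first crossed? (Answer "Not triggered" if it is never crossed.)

Q4 2023

Through Q2 2023: $26,600
Through Q3 2023: $28,500
Through Q4 2023: $37,900 ← exceeds threshold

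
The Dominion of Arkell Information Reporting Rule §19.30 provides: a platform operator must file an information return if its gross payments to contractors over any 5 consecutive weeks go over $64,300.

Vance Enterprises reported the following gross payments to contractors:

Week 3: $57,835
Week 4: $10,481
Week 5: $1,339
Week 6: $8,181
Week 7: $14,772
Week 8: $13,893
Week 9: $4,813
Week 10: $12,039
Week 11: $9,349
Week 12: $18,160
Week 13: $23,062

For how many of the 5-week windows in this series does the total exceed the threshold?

Week 3–Week 7: $57,835 + $10,481 + $1,339 + $8,181 + $14,772 = $92,608 (over)
Week 4–Week 8: $10,481 + $1,339 + $8,181 + $14,772 + $13,893 = $48,666 (under)
Week 5–Week 9: $1,339 + $8,181 + $14,772 + $13,893 + $4,813 = $42,998 (under)
Week 6–Week 10: $8,181 + $14,772 + $13,893 + $4,813 + $12,039 = $53,698 (under)
Week 7–Week 11: $14,772 + $13,893 + $4,813 + $12,039 + $9,349 = $54,866 (under)
Week 8–Week 12: $13,893 + $4,813 + $12,039 + $9,349 + $18,160 = $58,254 (under)
Week 9–Week 13: $4,813 + $12,039 + $9,349 + $18,160 + $23,062 = $67,423 (over)
2 windows exceed the threshold.

2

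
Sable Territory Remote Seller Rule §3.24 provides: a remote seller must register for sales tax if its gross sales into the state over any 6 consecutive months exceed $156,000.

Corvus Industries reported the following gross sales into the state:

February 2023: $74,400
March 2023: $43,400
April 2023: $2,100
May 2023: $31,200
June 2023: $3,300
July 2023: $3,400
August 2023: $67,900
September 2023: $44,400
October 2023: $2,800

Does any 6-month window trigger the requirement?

February 2023–July 2023: $74,400 + $43,400 + $2,100 + $31,200 + $3,300 + $3,400 = $157,800 (over)
March 2023–August 2023: $43,400 + $2,100 + $31,200 + $3,300 + $3,400 + $67,900 = $151,300 (under)
April 2023–September 2023: $2,100 + $31,200 + $3,300 + $3,400 + $67,900 + $44,400 = $152,300 (under)
May 2023–October 2023: $31,200 + $3,300 + $3,400 + $67,900 + $44,400 + $2,800 = $153,000 (under)
At least one window exceeds $156,000.

Yes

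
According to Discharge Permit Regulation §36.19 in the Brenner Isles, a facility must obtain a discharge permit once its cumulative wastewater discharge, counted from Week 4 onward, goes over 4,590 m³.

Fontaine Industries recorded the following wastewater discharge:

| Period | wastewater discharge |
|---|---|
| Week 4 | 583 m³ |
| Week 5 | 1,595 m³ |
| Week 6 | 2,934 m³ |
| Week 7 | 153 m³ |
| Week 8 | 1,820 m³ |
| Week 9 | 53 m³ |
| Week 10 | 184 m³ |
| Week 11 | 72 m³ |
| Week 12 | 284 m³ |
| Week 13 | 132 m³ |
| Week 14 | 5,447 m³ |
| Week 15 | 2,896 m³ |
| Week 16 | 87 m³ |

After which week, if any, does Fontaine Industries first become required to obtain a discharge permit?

Through Week 4: 583 m³
Through Week 5: 2,178 m³
Through Week 6: 5,112 m³ ← exceeds threshold

Week 6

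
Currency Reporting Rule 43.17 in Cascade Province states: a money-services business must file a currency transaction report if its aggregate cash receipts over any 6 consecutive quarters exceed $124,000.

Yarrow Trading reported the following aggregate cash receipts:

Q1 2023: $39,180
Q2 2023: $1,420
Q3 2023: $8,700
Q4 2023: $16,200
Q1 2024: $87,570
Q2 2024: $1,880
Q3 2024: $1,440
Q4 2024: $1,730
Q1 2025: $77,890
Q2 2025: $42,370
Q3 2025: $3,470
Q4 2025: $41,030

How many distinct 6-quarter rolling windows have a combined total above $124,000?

5

Q1 2023–Q2 2024: $39,180 + $1,420 + $8,700 + $16,200 + $87,570 + $1,880 = $154,950 (over)
Q2 2023–Q3 2024: $1,420 + $8,700 + $16,200 + $87,570 + $1,880 + $1,440 = $117,210 (under)
Q3 2023–Q4 2024: $8,700 + $16,200 + $87,570 + $1,880 + $1,440 + $1,730 = $117,520 (under)
Q4 2023–Q1 2025: $16,200 + $87,570 + $1,880 + $1,440 + $1,730 + $77,890 = $186,710 (over)
Q1 2024–Q2 2025: $87,570 + $1,880 + $1,440 + $1,730 + $77,890 + $42,370 = $212,880 (over)
Q2 2024–Q3 2025: $1,880 + $1,440 + $1,730 + $77,890 + $42,370 + $3,470 = $128,780 (over)
Q3 2024–Q4 2025: $1,440 + $1,730 + $77,890 + $42,370 + $3,470 + $41,030 = $167,930 (over)
5 windows exceed the threshold.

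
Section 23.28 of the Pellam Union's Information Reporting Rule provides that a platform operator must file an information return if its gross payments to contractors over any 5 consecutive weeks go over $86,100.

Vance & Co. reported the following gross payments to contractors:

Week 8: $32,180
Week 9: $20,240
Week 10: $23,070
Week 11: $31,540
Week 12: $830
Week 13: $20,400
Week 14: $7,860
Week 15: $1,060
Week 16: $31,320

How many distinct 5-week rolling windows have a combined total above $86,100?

2

Week 8–Week 12: $32,180 + $20,240 + $23,070 + $31,540 + $830 = $107,860 (over)
Week 9–Week 13: $20,240 + $23,070 + $31,540 + $830 + $20,400 = $96,080 (over)
Week 10–Week 14: $23,070 + $31,540 + $830 + $20,400 + $7,860 = $83,700 (under)
Week 11–Week 15: $31,540 + $830 + $20,400 + $7,860 + $1,060 = $61,690 (under)
Week 12–Week 16: $830 + $20,400 + $7,860 + $1,060 + $31,320 = $61,470 (under)
2 windows exceed the threshold.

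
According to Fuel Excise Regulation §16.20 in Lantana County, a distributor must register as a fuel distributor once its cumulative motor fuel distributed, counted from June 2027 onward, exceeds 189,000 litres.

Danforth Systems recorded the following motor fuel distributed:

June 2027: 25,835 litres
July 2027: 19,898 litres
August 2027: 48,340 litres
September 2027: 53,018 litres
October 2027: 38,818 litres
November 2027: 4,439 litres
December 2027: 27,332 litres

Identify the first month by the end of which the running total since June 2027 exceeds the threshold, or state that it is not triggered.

Through June 2027: 25,835 litres
Through July 2027: 45,733 litres
Through August 2027: 94,073 litres
Through September 2027: 147,091 litres
Through October 2027: 185,909 litres
Through November 2027: 190,348 litres ← exceeds threshold

November 2027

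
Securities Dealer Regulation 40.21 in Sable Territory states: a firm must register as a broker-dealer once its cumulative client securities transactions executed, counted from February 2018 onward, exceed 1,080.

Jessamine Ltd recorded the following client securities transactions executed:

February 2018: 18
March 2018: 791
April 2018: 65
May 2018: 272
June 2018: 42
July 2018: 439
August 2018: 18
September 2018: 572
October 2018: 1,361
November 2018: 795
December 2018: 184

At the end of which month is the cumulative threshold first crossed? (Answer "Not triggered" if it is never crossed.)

May 2018

Through February 2018: 18
Through March 2018: 809
Through April 2018: 874
Through May 2018: 1,146 ← exceeds threshold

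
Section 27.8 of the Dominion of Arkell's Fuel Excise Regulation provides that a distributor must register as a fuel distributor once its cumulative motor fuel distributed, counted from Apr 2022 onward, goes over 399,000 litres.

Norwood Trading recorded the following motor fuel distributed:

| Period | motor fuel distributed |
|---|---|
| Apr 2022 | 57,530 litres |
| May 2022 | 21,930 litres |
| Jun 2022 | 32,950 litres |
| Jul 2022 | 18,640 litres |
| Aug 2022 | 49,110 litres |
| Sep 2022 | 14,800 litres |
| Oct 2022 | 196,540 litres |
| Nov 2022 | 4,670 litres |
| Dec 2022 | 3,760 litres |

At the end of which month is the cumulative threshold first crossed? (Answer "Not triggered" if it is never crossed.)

Through Apr 2022: 57,530 litres
Through May 2022: 79,460 litres
Through Jun 2022: 112,410 litres
Through Jul 2022: 131,050 litres
Through Aug 2022: 180,160 litres
Through Sep 2022: 194,960 litres
Through Oct 2022: 391,500 litres
Through Nov 2022: 396,170 litres
Through Dec 2022: 399,930 litres ← exceeds threshold

Dec 2022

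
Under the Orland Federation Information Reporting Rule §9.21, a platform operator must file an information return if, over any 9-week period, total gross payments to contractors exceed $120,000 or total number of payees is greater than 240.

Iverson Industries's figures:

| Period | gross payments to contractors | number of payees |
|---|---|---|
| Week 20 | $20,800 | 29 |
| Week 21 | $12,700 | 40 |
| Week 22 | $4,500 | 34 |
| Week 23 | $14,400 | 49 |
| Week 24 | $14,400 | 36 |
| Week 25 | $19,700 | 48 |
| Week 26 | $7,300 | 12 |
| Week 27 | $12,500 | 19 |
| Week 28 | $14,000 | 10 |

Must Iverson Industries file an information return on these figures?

Total gross payments to contractors: $20,800 + $12,700 + $4,500 + $14,400 + $14,400 + $19,700 + $7,300 + $12,500 + $14,000 = $120,300 (> $120,000).
Total number of payees: 29 + 40 + 34 + 49 + 36 + 48 + 12 + 19 + 10 = 277 (> 240).
The test is 'or': at least one threshold is exceeded.

Yes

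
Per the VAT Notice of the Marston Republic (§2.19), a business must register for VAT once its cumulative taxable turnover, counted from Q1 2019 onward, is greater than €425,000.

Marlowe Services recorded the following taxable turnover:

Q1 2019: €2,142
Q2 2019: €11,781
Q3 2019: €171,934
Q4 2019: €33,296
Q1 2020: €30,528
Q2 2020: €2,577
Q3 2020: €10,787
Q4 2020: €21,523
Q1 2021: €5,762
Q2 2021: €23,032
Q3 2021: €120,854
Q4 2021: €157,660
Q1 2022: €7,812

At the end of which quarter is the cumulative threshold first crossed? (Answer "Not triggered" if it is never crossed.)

Q3 2021

Through Q1 2019: €2,142
Through Q2 2019: €13,923
Through Q3 2019: €185,857
Through Q4 2019: €219,153
Through Q1 2020: €249,681
Through Q2 2020: €252,258
Through Q3 2020: €263,045
Through Q4 2020: €284,568
Through Q1 2021: €290,330
Through Q2 2021: €313,362
Through Q3 2021: €434,216 ← exceeds threshold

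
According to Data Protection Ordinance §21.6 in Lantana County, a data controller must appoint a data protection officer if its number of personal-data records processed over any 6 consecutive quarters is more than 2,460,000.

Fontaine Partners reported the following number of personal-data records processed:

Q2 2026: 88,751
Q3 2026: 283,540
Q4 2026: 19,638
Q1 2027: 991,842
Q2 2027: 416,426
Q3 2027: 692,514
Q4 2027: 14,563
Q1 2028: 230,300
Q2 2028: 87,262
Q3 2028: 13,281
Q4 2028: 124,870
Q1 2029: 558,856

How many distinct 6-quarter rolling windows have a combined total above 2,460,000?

1

Q2 2026–Q3 2027: 88,751 + 283,540 + 19,638 + 991,842 + 416,426 + 692,514 = 2,492,711 (over)
Q3 2026–Q4 2027: 283,540 + 19,638 + 991,842 + 416,426 + 692,514 + 14,563 = 2,418,523 (under)
Q4 2026–Q1 2028: 19,638 + 991,842 + 416,426 + 692,514 + 14,563 + 230,300 = 2,365,283 (under)
Q1 2027–Q2 2028: 991,842 + 416,426 + 692,514 + 14,563 + 230,300 + 87,262 = 2,432,907 (under)
Q2 2027–Q3 2028: 416,426 + 692,514 + 14,563 + 230,300 + 87,262 + 13,281 = 1,454,346 (under)
Q3 2027–Q4 2028: 692,514 + 14,563 + 230,300 + 87,262 + 13,281 + 124,870 = 1,162,790 (under)
Q4 2027–Q1 2029: 14,563 + 230,300 + 87,262 + 13,281 + 124,870 + 558,856 = 1,029,132 (under)
1 window exceeds the threshold.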